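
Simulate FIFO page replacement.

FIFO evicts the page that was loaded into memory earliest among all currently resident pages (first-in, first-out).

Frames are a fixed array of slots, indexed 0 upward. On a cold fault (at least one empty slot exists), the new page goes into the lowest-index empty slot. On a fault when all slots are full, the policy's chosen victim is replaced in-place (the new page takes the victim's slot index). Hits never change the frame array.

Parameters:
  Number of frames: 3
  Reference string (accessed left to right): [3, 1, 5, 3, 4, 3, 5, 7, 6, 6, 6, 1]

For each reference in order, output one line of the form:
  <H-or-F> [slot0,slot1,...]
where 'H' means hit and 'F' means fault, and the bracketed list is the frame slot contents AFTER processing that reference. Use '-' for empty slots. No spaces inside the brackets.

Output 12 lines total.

F [3,-,-]
F [3,1,-]
F [3,1,5]
H [3,1,5]
F [4,1,5]
F [4,3,5]
H [4,3,5]
F [4,3,7]
F [6,3,7]
H [6,3,7]
H [6,3,7]
F [6,1,7]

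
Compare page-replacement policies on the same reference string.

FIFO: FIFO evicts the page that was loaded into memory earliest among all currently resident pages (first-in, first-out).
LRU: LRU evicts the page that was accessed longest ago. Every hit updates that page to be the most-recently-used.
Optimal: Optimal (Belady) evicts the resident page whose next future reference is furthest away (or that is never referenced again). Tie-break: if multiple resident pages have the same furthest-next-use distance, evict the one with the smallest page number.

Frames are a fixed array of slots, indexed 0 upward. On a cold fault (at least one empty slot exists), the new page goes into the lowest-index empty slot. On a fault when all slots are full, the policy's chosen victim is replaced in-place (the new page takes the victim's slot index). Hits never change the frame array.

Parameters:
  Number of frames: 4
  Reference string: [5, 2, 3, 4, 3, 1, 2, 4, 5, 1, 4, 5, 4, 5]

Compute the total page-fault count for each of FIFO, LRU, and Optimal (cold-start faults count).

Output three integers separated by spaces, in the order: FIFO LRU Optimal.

Answer: 6 6 5

Derivation:
--- FIFO ---
  step 0: ref 5 -> FAULT, frames=[5,-,-,-] (faults so far: 1)
  step 1: ref 2 -> FAULT, frames=[5,2,-,-] (faults so far: 2)
  step 2: ref 3 -> FAULT, frames=[5,2,3,-] (faults so far: 3)
  step 3: ref 4 -> FAULT, frames=[5,2,3,4] (faults so far: 4)
  step 4: ref 3 -> HIT, frames=[5,2,3,4] (faults so far: 4)
  step 5: ref 1 -> FAULT, evict 5, frames=[1,2,3,4] (faults so far: 5)
  step 6: ref 2 -> HIT, frames=[1,2,3,4] (faults so far: 5)
  step 7: ref 4 -> HIT, frames=[1,2,3,4] (faults so far: 5)
  step 8: ref 5 -> FAULT, evict 2, frames=[1,5,3,4] (faults so far: 6)
  step 9: ref 1 -> HIT, frames=[1,5,3,4] (faults so far: 6)
  step 10: ref 4 -> HIT, frames=[1,5,3,4] (faults so far: 6)
  step 11: ref 5 -> HIT, frames=[1,5,3,4] (faults so far: 6)
  step 12: ref 4 -> HIT, frames=[1,5,3,4] (faults so far: 6)
  step 13: ref 5 -> HIT, frames=[1,5,3,4] (faults so far: 6)
  FIFO total faults: 6
--- LRU ---
  step 0: ref 5 -> FAULT, frames=[5,-,-,-] (faults so far: 1)
  step 1: ref 2 -> FAULT, frames=[5,2,-,-] (faults so far: 2)
  step 2: ref 3 -> FAULT, frames=[5,2,3,-] (faults so far: 3)
  step 3: ref 4 -> FAULT, frames=[5,2,3,4] (faults so far: 4)
  step 4: ref 3 -> HIT, frames=[5,2,3,4] (faults so far: 4)
  step 5: ref 1 -> FAULT, evict 5, frames=[1,2,3,4] (faults so far: 5)
  step 6: ref 2 -> HIT, frames=[1,2,3,4] (faults so far: 5)
  step 7: ref 4 -> HIT, frames=[1,2,3,4] (faults so far: 5)
  step 8: ref 5 -> FAULT, evict 3, frames=[1,2,5,4] (faults so far: 6)
  step 9: ref 1 -> HIT, frames=[1,2,5,4] (faults so far: 6)
  step 10: ref 4 -> HIT, frames=[1,2,5,4] (faults so far: 6)
  step 11: ref 5 -> HIT, frames=[1,2,5,4] (faults so far: 6)
  step 12: ref 4 -> HIT, frames=[1,2,5,4] (faults so far: 6)
  step 13: ref 5 -> HIT, frames=[1,2,5,4] (faults so far: 6)
  LRU total faults: 6
--- Optimal ---
  step 0: ref 5 -> FAULT, frames=[5,-,-,-] (faults so far: 1)
  step 1: ref 2 -> FAULT, frames=[5,2,-,-] (faults so far: 2)
  step 2: ref 3 -> FAULT, frames=[5,2,3,-] (faults so far: 3)
  step 3: ref 4 -> FAULT, frames=[5,2,3,4] (faults so far: 4)
  step 4: ref 3 -> HIT, frames=[5,2,3,4] (faults so far: 4)
  step 5: ref 1 -> FAULT, evict 3, frames=[5,2,1,4] (faults so far: 5)
  step 6: ref 2 -> HIT, frames=[5,2,1,4] (faults so far: 5)
  step 7: ref 4 -> HIT, frames=[5,2,1,4] (faults so far: 5)
  step 8: ref 5 -> HIT, frames=[5,2,1,4] (faults so far: 5)
  step 9: ref 1 -> HIT, frames=[5,2,1,4] (faults so far: 5)
  step 10: ref 4 -> HIT, frames=[5,2,1,4] (faults so far: 5)
  step 11: ref 5 -> HIT, frames=[5,2,1,4] (faults so far: 5)
  step 12: ref 4 -> HIT, frames=[5,2,1,4] (faults so far: 5)
  step 13: ref 5 -> HIT, frames=[5,2,1,4] (faults so far: 5)
  Optimal total faults: 5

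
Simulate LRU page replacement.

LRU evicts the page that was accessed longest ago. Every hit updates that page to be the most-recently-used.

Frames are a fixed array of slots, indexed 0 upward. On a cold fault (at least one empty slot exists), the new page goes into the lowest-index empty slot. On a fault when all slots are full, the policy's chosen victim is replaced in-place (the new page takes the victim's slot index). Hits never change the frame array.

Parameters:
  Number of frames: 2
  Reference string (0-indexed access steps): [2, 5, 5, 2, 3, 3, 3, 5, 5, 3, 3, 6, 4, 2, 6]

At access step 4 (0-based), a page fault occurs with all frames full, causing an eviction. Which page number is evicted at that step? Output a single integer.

Step 0: ref 2 -> FAULT, frames=[2,-]
Step 1: ref 5 -> FAULT, frames=[2,5]
Step 2: ref 5 -> HIT, frames=[2,5]
Step 3: ref 2 -> HIT, frames=[2,5]
Step 4: ref 3 -> FAULT, evict 5, frames=[2,3]
At step 4: evicted page 5

Answer: 5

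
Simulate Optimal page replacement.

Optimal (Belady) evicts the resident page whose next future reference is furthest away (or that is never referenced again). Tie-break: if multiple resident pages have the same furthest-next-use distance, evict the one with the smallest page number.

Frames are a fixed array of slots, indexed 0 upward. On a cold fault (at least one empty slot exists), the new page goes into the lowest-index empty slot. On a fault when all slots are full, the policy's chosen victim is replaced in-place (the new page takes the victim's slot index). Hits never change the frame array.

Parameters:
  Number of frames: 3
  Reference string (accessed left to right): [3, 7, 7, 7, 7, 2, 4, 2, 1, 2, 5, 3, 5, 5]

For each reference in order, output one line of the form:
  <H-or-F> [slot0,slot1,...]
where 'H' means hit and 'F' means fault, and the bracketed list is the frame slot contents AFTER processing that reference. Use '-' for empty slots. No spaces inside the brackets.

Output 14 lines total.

F [3,-,-]
F [3,7,-]
H [3,7,-]
H [3,7,-]
H [3,7,-]
F [3,7,2]
F [3,4,2]
H [3,4,2]
F [3,1,2]
H [3,1,2]
F [3,5,2]
H [3,5,2]
H [3,5,2]
H [3,5,2]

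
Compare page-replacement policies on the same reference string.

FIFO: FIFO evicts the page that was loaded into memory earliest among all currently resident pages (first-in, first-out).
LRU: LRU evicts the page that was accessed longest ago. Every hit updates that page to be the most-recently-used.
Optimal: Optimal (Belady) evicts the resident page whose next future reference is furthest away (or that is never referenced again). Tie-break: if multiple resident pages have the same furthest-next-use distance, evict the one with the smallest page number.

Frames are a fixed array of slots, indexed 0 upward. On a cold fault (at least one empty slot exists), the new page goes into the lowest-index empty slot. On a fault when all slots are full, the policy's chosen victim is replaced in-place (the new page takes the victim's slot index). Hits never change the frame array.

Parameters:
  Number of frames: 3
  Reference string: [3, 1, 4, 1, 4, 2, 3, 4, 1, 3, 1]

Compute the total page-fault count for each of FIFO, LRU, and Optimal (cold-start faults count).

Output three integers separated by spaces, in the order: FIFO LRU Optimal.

--- FIFO ---
  step 0: ref 3 -> FAULT, frames=[3,-,-] (faults so far: 1)
  step 1: ref 1 -> FAULT, frames=[3,1,-] (faults so far: 2)
  step 2: ref 4 -> FAULT, frames=[3,1,4] (faults so far: 3)
  step 3: ref 1 -> HIT, frames=[3,1,4] (faults so far: 3)
  step 4: ref 4 -> HIT, frames=[3,1,4] (faults so far: 3)
  step 5: ref 2 -> FAULT, evict 3, frames=[2,1,4] (faults so far: 4)
  step 6: ref 3 -> FAULT, evict 1, frames=[2,3,4] (faults so far: 5)
  step 7: ref 4 -> HIT, frames=[2,3,4] (faults so far: 5)
  step 8: ref 1 -> FAULT, evict 4, frames=[2,3,1] (faults so far: 6)
  step 9: ref 3 -> HIT, frames=[2,3,1] (faults so far: 6)
  step 10: ref 1 -> HIT, frames=[2,3,1] (faults so far: 6)
  FIFO total faults: 6
--- LRU ---
  step 0: ref 3 -> FAULT, frames=[3,-,-] (faults so far: 1)
  step 1: ref 1 -> FAULT, frames=[3,1,-] (faults so far: 2)
  step 2: ref 4 -> FAULT, frames=[3,1,4] (faults so far: 3)
  step 3: ref 1 -> HIT, frames=[3,1,4] (faults so far: 3)
  step 4: ref 4 -> HIT, frames=[3,1,4] (faults so far: 3)
  step 5: ref 2 -> FAULT, evict 3, frames=[2,1,4] (faults so far: 4)
  step 6: ref 3 -> FAULT, evict 1, frames=[2,3,4] (faults so far: 5)
  step 7: ref 4 -> HIT, frames=[2,3,4] (faults so far: 5)
  step 8: ref 1 -> FAULT, evict 2, frames=[1,3,4] (faults so far: 6)
  step 9: ref 3 -> HIT, frames=[1,3,4] (faults so far: 6)
  step 10: ref 1 -> HIT, frames=[1,3,4] (faults so far: 6)
  LRU total faults: 6
--- Optimal ---
  step 0: ref 3 -> FAULT, frames=[3,-,-] (faults so far: 1)
  step 1: ref 1 -> FAULT, frames=[3,1,-] (faults so far: 2)
  step 2: ref 4 -> FAULT, frames=[3,1,4] (faults so far: 3)
  step 3: ref 1 -> HIT, frames=[3,1,4] (faults so far: 3)
  step 4: ref 4 -> HIT, frames=[3,1,4] (faults so far: 3)
  step 5: ref 2 -> FAULT, evict 1, frames=[3,2,4] (faults so far: 4)
  step 6: ref 3 -> HIT, frames=[3,2,4] (faults so far: 4)
  step 7: ref 4 -> HIT, frames=[3,2,4] (faults so far: 4)
  step 8: ref 1 -> FAULT, evict 2, frames=[3,1,4] (faults so far: 5)
  step 9: ref 3 -> HIT, frames=[3,1,4] (faults so far: 5)
  step 10: ref 1 -> HIT, frames=[3,1,4] (faults so far: 5)
  Optimal total faults: 5

Answer: 6 6 5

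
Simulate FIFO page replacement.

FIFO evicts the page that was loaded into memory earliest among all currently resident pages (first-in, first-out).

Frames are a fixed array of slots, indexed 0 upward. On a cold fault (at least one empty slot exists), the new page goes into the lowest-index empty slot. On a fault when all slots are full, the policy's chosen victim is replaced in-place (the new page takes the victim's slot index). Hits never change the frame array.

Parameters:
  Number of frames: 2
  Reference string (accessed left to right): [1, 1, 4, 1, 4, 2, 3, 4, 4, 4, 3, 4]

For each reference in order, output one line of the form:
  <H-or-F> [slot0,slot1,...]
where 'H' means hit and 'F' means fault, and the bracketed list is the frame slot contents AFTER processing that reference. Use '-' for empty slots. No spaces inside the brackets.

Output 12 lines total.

F [1,-]
H [1,-]
F [1,4]
H [1,4]
H [1,4]
F [2,4]
F [2,3]
F [4,3]
H [4,3]
H [4,3]
H [4,3]
H [4,3]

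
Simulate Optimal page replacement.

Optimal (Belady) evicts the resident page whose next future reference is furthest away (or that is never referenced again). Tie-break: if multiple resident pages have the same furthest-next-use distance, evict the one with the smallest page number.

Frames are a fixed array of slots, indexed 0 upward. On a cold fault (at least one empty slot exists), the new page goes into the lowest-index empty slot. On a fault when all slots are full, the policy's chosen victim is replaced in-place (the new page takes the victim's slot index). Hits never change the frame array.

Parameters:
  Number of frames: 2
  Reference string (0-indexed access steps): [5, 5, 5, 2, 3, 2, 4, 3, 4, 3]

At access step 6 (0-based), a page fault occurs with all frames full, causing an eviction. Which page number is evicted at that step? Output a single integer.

Answer: 2

Derivation:
Step 0: ref 5 -> FAULT, frames=[5,-]
Step 1: ref 5 -> HIT, frames=[5,-]
Step 2: ref 5 -> HIT, frames=[5,-]
Step 3: ref 2 -> FAULT, frames=[5,2]
Step 4: ref 3 -> FAULT, evict 5, frames=[3,2]
Step 5: ref 2 -> HIT, frames=[3,2]
Step 6: ref 4 -> FAULT, evict 2, frames=[3,4]
At step 6: evicted page 2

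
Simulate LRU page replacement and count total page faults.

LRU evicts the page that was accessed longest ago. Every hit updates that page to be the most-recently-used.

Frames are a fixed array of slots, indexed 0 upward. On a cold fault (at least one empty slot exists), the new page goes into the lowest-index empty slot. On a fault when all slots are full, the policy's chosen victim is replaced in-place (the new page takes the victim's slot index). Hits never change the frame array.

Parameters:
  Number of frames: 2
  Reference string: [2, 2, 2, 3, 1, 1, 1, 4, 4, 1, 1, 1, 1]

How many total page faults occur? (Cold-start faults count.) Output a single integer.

Step 0: ref 2 → FAULT, frames=[2,-]
Step 1: ref 2 → HIT, frames=[2,-]
Step 2: ref 2 → HIT, frames=[2,-]
Step 3: ref 3 → FAULT, frames=[2,3]
Step 4: ref 1 → FAULT (evict 2), frames=[1,3]
Step 5: ref 1 → HIT, frames=[1,3]
Step 6: ref 1 → HIT, frames=[1,3]
Step 7: ref 4 → FAULT (evict 3), frames=[1,4]
Step 8: ref 4 → HIT, frames=[1,4]
Step 9: ref 1 → HIT, frames=[1,4]
Step 10: ref 1 → HIT, frames=[1,4]
Step 11: ref 1 → HIT, frames=[1,4]
Step 12: ref 1 → HIT, frames=[1,4]
Total faults: 4

Answer: 4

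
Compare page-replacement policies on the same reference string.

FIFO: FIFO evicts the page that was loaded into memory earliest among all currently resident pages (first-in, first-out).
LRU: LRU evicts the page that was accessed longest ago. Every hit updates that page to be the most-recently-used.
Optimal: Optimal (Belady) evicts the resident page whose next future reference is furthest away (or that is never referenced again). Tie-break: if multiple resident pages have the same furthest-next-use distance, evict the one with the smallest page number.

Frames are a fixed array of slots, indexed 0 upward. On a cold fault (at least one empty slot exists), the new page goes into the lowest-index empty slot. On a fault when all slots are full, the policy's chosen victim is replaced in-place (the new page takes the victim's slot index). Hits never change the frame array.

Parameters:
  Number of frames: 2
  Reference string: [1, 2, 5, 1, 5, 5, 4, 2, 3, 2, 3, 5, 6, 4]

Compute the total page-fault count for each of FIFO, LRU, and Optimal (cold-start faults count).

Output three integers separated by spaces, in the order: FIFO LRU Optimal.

Answer: 10 10 9

Derivation:
--- FIFO ---
  step 0: ref 1 -> FAULT, frames=[1,-] (faults so far: 1)
  step 1: ref 2 -> FAULT, frames=[1,2] (faults so far: 2)
  step 2: ref 5 -> FAULT, evict 1, frames=[5,2] (faults so far: 3)
  step 3: ref 1 -> FAULT, evict 2, frames=[5,1] (faults so far: 4)
  step 4: ref 5 -> HIT, frames=[5,1] (faults so far: 4)
  step 5: ref 5 -> HIT, frames=[5,1] (faults so far: 4)
  step 6: ref 4 -> FAULT, evict 5, frames=[4,1] (faults so far: 5)
  step 7: ref 2 -> FAULT, evict 1, frames=[4,2] (faults so far: 6)
  step 8: ref 3 -> FAULT, evict 4, frames=[3,2] (faults so far: 7)
  step 9: ref 2 -> HIT, frames=[3,2] (faults so far: 7)
  step 10: ref 3 -> HIT, frames=[3,2] (faults so far: 7)
  step 11: ref 5 -> FAULT, evict 2, frames=[3,5] (faults so far: 8)
  step 12: ref 6 -> FAULT, evict 3, frames=[6,5] (faults so far: 9)
  step 13: ref 4 -> FAULT, evict 5, frames=[6,4] (faults so far: 10)
  FIFO total faults: 10
--- LRU ---
  step 0: ref 1 -> FAULT, frames=[1,-] (faults so far: 1)
  step 1: ref 2 -> FAULT, frames=[1,2] (faults so far: 2)
  step 2: ref 5 -> FAULT, evict 1, frames=[5,2] (faults so far: 3)
  step 3: ref 1 -> FAULT, evict 2, frames=[5,1] (faults so far: 4)
  step 4: ref 5 -> HIT, frames=[5,1] (faults so far: 4)
  step 5: ref 5 -> HIT, frames=[5,1] (faults so far: 4)
  step 6: ref 4 -> FAULT, evict 1, frames=[5,4] (faults so far: 5)
  step 7: ref 2 -> FAULT, evict 5, frames=[2,4] (faults so far: 6)
  step 8: ref 3 -> FAULT, evict 4, frames=[2,3] (faults so far: 7)
  step 9: ref 2 -> HIT, frames=[2,3] (faults so far: 7)
  step 10: ref 3 -> HIT, frames=[2,3] (faults so far: 7)
  step 11: ref 5 -> FAULT, evict 2, frames=[5,3] (faults so far: 8)
  step 12: ref 6 -> FAULT, evict 3, frames=[5,6] (faults so far: 9)
  step 13: ref 4 -> FAULT, evict 5, frames=[4,6] (faults so far: 10)
  LRU total faults: 10
--- Optimal ---
  step 0: ref 1 -> FAULT, frames=[1,-] (faults so far: 1)
  step 1: ref 2 -> FAULT, frames=[1,2] (faults so far: 2)
  step 2: ref 5 -> FAULT, evict 2, frames=[1,5] (faults so far: 3)
  step 3: ref 1 -> HIT, frames=[1,5] (faults so far: 3)
  step 4: ref 5 -> HIT, frames=[1,5] (faults so far: 3)
  step 5: ref 5 -> HIT, frames=[1,5] (faults so far: 3)
  step 6: ref 4 -> FAULT, evict 1, frames=[4,5] (faults so far: 4)
  step 7: ref 2 -> FAULT, evict 4, frames=[2,5] (faults so far: 5)
  step 8: ref 3 -> FAULT, evict 5, frames=[2,3] (faults so far: 6)
  step 9: ref 2 -> HIT, frames=[2,3] (faults so far: 6)
  step 10: ref 3 -> HIT, frames=[2,3] (faults so far: 6)
  step 11: ref 5 -> FAULT, evict 2, frames=[5,3] (faults so far: 7)
  step 12: ref 6 -> FAULT, evict 3, frames=[5,6] (faults so far: 8)
  step 13: ref 4 -> FAULT, evict 5, frames=[4,6] (faults so far: 9)
  Optimal total faults: 9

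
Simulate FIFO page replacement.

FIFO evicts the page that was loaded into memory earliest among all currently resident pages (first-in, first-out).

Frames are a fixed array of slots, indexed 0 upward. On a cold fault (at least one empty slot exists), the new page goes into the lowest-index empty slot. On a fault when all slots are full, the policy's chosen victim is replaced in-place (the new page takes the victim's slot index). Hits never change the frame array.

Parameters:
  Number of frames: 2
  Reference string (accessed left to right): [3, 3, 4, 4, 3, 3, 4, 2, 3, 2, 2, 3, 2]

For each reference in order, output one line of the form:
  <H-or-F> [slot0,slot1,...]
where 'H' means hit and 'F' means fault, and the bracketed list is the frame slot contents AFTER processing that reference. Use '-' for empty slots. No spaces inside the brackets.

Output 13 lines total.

F [3,-]
H [3,-]
F [3,4]
H [3,4]
H [3,4]
H [3,4]
H [3,4]
F [2,4]
F [2,3]
H [2,3]
H [2,3]
H [2,3]
H [2,3]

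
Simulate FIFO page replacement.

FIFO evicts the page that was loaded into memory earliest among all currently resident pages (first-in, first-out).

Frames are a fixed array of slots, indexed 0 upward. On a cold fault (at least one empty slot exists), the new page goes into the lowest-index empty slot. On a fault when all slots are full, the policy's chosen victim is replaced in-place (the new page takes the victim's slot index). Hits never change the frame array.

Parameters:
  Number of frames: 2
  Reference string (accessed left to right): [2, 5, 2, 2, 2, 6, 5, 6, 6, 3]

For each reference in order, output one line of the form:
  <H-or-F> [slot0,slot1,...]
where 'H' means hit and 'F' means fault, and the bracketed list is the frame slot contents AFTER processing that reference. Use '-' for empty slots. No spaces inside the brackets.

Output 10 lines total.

F [2,-]
F [2,5]
H [2,5]
H [2,5]
H [2,5]
F [6,5]
H [6,5]
H [6,5]
H [6,5]
F [6,3]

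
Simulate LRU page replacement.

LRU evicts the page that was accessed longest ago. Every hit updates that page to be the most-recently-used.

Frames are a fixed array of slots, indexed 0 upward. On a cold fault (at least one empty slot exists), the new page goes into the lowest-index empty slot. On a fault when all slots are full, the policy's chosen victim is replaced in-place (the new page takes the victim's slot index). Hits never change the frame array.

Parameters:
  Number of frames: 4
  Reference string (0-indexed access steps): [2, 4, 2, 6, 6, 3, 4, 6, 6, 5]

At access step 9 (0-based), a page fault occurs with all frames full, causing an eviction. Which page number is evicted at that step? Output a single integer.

Step 0: ref 2 -> FAULT, frames=[2,-,-,-]
Step 1: ref 4 -> FAULT, frames=[2,4,-,-]
Step 2: ref 2 -> HIT, frames=[2,4,-,-]
Step 3: ref 6 -> FAULT, frames=[2,4,6,-]
Step 4: ref 6 -> HIT, frames=[2,4,6,-]
Step 5: ref 3 -> FAULT, frames=[2,4,6,3]
Step 6: ref 4 -> HIT, frames=[2,4,6,3]
Step 7: ref 6 -> HIT, frames=[2,4,6,3]
Step 8: ref 6 -> HIT, frames=[2,4,6,3]
Step 9: ref 5 -> FAULT, evict 2, frames=[5,4,6,3]
At step 9: evicted page 2

Answer: 2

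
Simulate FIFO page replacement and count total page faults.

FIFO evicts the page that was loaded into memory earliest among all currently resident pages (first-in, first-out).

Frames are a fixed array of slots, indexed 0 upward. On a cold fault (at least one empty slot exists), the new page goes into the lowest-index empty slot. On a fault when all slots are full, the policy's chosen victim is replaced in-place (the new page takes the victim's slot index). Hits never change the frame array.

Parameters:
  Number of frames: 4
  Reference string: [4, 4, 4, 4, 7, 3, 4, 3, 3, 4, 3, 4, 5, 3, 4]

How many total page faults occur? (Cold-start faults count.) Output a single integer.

Answer: 4

Derivation:
Step 0: ref 4 → FAULT, frames=[4,-,-,-]
Step 1: ref 4 → HIT, frames=[4,-,-,-]
Step 2: ref 4 → HIT, frames=[4,-,-,-]
Step 3: ref 4 → HIT, frames=[4,-,-,-]
Step 4: ref 7 → FAULT, frames=[4,7,-,-]
Step 5: ref 3 → FAULT, frames=[4,7,3,-]
Step 6: ref 4 → HIT, frames=[4,7,3,-]
Step 7: ref 3 → HIT, frames=[4,7,3,-]
Step 8: ref 3 → HIT, frames=[4,7,3,-]
Step 9: ref 4 → HIT, frames=[4,7,3,-]
Step 10: ref 3 → HIT, frames=[4,7,3,-]
Step 11: ref 4 → HIT, frames=[4,7,3,-]
Step 12: ref 5 → FAULT, frames=[4,7,3,5]
Step 13: ref 3 → HIT, frames=[4,7,3,5]
Step 14: ref 4 → HIT, frames=[4,7,3,5]
Total faults: 4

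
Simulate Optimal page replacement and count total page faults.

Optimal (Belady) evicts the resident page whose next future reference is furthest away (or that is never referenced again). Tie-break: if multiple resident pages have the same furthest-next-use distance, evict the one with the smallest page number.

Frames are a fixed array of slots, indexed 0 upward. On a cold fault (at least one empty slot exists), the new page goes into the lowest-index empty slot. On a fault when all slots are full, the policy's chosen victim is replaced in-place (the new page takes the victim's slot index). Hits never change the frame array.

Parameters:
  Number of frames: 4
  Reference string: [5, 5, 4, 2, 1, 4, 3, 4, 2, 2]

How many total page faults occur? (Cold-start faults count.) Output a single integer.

Answer: 5

Derivation:
Step 0: ref 5 → FAULT, frames=[5,-,-,-]
Step 1: ref 5 → HIT, frames=[5,-,-,-]
Step 2: ref 4 → FAULT, frames=[5,4,-,-]
Step 3: ref 2 → FAULT, frames=[5,4,2,-]
Step 4: ref 1 → FAULT, frames=[5,4,2,1]
Step 5: ref 4 → HIT, frames=[5,4,2,1]
Step 6: ref 3 → FAULT (evict 1), frames=[5,4,2,3]
Step 7: ref 4 → HIT, frames=[5,4,2,3]
Step 8: ref 2 → HIT, frames=[5,4,2,3]
Step 9: ref 2 → HIT, frames=[5,4,2,3]
Total faults: 5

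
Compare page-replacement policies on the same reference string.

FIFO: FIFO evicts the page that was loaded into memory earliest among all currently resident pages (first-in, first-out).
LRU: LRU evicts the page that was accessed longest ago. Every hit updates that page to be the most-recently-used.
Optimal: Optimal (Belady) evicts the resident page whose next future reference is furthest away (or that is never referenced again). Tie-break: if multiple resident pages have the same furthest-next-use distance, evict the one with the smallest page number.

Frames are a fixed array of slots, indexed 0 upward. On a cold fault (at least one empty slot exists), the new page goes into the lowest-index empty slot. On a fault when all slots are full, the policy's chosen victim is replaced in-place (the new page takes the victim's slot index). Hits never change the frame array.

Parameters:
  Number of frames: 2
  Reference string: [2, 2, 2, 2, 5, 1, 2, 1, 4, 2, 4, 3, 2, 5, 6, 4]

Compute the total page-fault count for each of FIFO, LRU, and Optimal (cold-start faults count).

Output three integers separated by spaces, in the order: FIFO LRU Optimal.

--- FIFO ---
  step 0: ref 2 -> FAULT, frames=[2,-] (faults so far: 1)
  step 1: ref 2 -> HIT, frames=[2,-] (faults so far: 1)
  step 2: ref 2 -> HIT, frames=[2,-] (faults so far: 1)
  step 3: ref 2 -> HIT, frames=[2,-] (faults so far: 1)
  step 4: ref 5 -> FAULT, frames=[2,5] (faults so far: 2)
  step 5: ref 1 -> FAULT, evict 2, frames=[1,5] (faults so far: 3)
  step 6: ref 2 -> FAULT, evict 5, frames=[1,2] (faults so far: 4)
  step 7: ref 1 -> HIT, frames=[1,2] (faults so far: 4)
  step 8: ref 4 -> FAULT, evict 1, frames=[4,2] (faults so far: 5)
  step 9: ref 2 -> HIT, frames=[4,2] (faults so far: 5)
  step 10: ref 4 -> HIT, frames=[4,2] (faults so far: 5)
  step 11: ref 3 -> FAULT, evict 2, frames=[4,3] (faults so far: 6)
  step 12: ref 2 -> FAULT, evict 4, frames=[2,3] (faults so far: 7)
  step 13: ref 5 -> FAULT, evict 3, frames=[2,5] (faults so far: 8)
  step 14: ref 6 -> FAULT, evict 2, frames=[6,5] (faults so far: 9)
  step 15: ref 4 -> FAULT, evict 5, frames=[6,4] (faults so far: 10)
  FIFO total faults: 10
--- LRU ---
  step 0: ref 2 -> FAULT, frames=[2,-] (faults so far: 1)
  step 1: ref 2 -> HIT, frames=[2,-] (faults so far: 1)
  step 2: ref 2 -> HIT, frames=[2,-] (faults so far: 1)
  step 3: ref 2 -> HIT, frames=[2,-] (faults so far: 1)
  step 4: ref 5 -> FAULT, frames=[2,5] (faults so far: 2)
  step 5: ref 1 -> FAULT, evict 2, frames=[1,5] (faults so far: 3)
  step 6: ref 2 -> FAULT, evict 5, frames=[1,2] (faults so far: 4)
  step 7: ref 1 -> HIT, frames=[1,2] (faults so far: 4)
  step 8: ref 4 -> FAULT, evict 2, frames=[1,4] (faults so far: 5)
  step 9: ref 2 -> FAULT, evict 1, frames=[2,4] (faults so far: 6)
  step 10: ref 4 -> HIT, frames=[2,4] (faults so far: 6)
  step 11: ref 3 -> FAULT, evict 2, frames=[3,4] (faults so far: 7)
  step 12: ref 2 -> FAULT, evict 4, frames=[3,2] (faults so far: 8)
  step 13: ref 5 -> FAULT, evict 3, frames=[5,2] (faults so far: 9)
  step 14: ref 6 -> FAULT, evict 2, frames=[5,6] (faults so far: 10)
  step 15: ref 4 -> FAULT, evict 5, frames=[4,6] (faults so far: 11)
  LRU total faults: 11
--- Optimal ---
  step 0: ref 2 -> FAULT, frames=[2,-] (faults so far: 1)
  step 1: ref 2 -> HIT, frames=[2,-] (faults so far: 1)
  step 2: ref 2 -> HIT, frames=[2,-] (faults so far: 1)
  step 3: ref 2 -> HIT, frames=[2,-] (faults so far: 1)
  step 4: ref 5 -> FAULT, frames=[2,5] (faults so far: 2)
  step 5: ref 1 -> FAULT, evict 5, frames=[2,1] (faults so far: 3)
  step 6: ref 2 -> HIT, frames=[2,1] (faults so far: 3)
  step 7: ref 1 -> HIT, frames=[2,1] (faults so far: 3)
  step 8: ref 4 -> FAULT, evict 1, frames=[2,4] (faults so far: 4)
  step 9: ref 2 -> HIT, frames=[2,4] (faults so far: 4)
  step 10: ref 4 -> HIT, frames=[2,4] (faults so far: 4)
  step 11: ref 3 -> FAULT, evict 4, frames=[2,3] (faults so far: 5)
  step 12: ref 2 -> HIT, frames=[2,3] (faults so far: 5)
  step 13: ref 5 -> FAULT, evict 2, frames=[5,3] (faults so far: 6)
  step 14: ref 6 -> FAULT, evict 3, frames=[5,6] (faults so far: 7)
  step 15: ref 4 -> FAULT, evict 5, frames=[4,6] (faults so far: 8)
  Optimal total faults: 8

Answer: 10 11 8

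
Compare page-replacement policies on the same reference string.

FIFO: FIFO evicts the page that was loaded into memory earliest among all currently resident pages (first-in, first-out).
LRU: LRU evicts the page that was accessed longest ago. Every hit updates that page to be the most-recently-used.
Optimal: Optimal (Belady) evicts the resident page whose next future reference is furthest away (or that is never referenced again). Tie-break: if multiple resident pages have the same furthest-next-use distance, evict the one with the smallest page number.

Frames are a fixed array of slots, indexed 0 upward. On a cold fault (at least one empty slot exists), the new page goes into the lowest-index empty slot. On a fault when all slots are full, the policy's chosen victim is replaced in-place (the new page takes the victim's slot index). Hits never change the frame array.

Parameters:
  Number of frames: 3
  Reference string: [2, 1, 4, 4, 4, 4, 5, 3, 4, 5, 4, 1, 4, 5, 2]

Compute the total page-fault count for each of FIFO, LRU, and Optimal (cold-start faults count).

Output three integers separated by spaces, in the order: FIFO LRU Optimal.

Answer: 9 7 7

Derivation:
--- FIFO ---
  step 0: ref 2 -> FAULT, frames=[2,-,-] (faults so far: 1)
  step 1: ref 1 -> FAULT, frames=[2,1,-] (faults so far: 2)
  step 2: ref 4 -> FAULT, frames=[2,1,4] (faults so far: 3)
  step 3: ref 4 -> HIT, frames=[2,1,4] (faults so far: 3)
  step 4: ref 4 -> HIT, frames=[2,1,4] (faults so far: 3)
  step 5: ref 4 -> HIT, frames=[2,1,4] (faults so far: 3)
  step 6: ref 5 -> FAULT, evict 2, frames=[5,1,4] (faults so far: 4)
  step 7: ref 3 -> FAULT, evict 1, frames=[5,3,4] (faults so far: 5)
  step 8: ref 4 -> HIT, frames=[5,3,4] (faults so far: 5)
  step 9: ref 5 -> HIT, frames=[5,3,4] (faults so far: 5)
  step 10: ref 4 -> HIT, frames=[5,3,4] (faults so far: 5)
  step 11: ref 1 -> FAULT, evict 4, frames=[5,3,1] (faults so far: 6)
  step 12: ref 4 -> FAULT, evict 5, frames=[4,3,1] (faults so far: 7)
  step 13: ref 5 -> FAULT, evict 3, frames=[4,5,1] (faults so far: 8)
  step 14: ref 2 -> FAULT, evict 1, frames=[4,5,2] (faults so far: 9)
  FIFO total faults: 9
--- LRU ---
  step 0: ref 2 -> FAULT, frames=[2,-,-] (faults so far: 1)
  step 1: ref 1 -> FAULT, frames=[2,1,-] (faults so far: 2)
  step 2: ref 4 -> FAULT, frames=[2,1,4] (faults so far: 3)
  step 3: ref 4 -> HIT, frames=[2,1,4] (faults so far: 3)
  step 4: ref 4 -> HIT, frames=[2,1,4] (faults so far: 3)
  step 5: ref 4 -> HIT, frames=[2,1,4] (faults so far: 3)
  step 6: ref 5 -> FAULT, evict 2, frames=[5,1,4] (faults so far: 4)
  step 7: ref 3 -> FAULT, evict 1, frames=[5,3,4] (faults so far: 5)
  step 8: ref 4 -> HIT, frames=[5,3,4] (faults so far: 5)
  step 9: ref 5 -> HIT, frames=[5,3,4] (faults so far: 5)
  step 10: ref 4 -> HIT, frames=[5,3,4] (faults so far: 5)
  step 11: ref 1 -> FAULT, evict 3, frames=[5,1,4] (faults so far: 6)
  step 12: ref 4 -> HIT, frames=[5,1,4] (faults so far: 6)
  step 13: ref 5 -> HIT, frames=[5,1,4] (faults so far: 6)
  step 14: ref 2 -> FAULT, evict 1, frames=[5,2,4] (faults so far: 7)
  LRU total faults: 7
--- Optimal ---
  step 0: ref 2 -> FAULT, frames=[2,-,-] (faults so far: 1)
  step 1: ref 1 -> FAULT, frames=[2,1,-] (faults so far: 2)
  step 2: ref 4 -> FAULT, frames=[2,1,4] (faults so far: 3)
  step 3: ref 4 -> HIT, frames=[2,1,4] (faults so far: 3)
  step 4: ref 4 -> HIT, frames=[2,1,4] (faults so far: 3)
  step 5: ref 4 -> HIT, frames=[2,1,4] (faults so far: 3)
  step 6: ref 5 -> FAULT, evict 2, frames=[5,1,4] (faults so far: 4)
  step 7: ref 3 -> FAULT, evict 1, frames=[5,3,4] (faults so far: 5)
  step 8: ref 4 -> HIT, frames=[5,3,4] (faults so far: 5)
  step 9: ref 5 -> HIT, frames=[5,3,4] (faults so far: 5)
  step 10: ref 4 -> HIT, frames=[5,3,4] (faults so far: 5)
  step 11: ref 1 -> FAULT, evict 3, frames=[5,1,4] (faults so far: 6)
  step 12: ref 4 -> HIT, frames=[5,1,4] (faults so far: 6)
  step 13: ref 5 -> HIT, frames=[5,1,4] (faults so far: 6)
  step 14: ref 2 -> FAULT, evict 1, frames=[5,2,4] (faults so far: 7)
  Optimal total faults: 7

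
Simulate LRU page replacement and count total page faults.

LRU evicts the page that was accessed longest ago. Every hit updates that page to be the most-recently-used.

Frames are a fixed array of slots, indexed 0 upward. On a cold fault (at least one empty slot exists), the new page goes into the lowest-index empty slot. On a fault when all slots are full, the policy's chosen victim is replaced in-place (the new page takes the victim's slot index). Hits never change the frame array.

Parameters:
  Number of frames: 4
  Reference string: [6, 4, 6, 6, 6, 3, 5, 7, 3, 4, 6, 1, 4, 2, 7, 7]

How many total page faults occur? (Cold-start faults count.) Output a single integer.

Answer: 10

Derivation:
Step 0: ref 6 → FAULT, frames=[6,-,-,-]
Step 1: ref 4 → FAULT, frames=[6,4,-,-]
Step 2: ref 6 → HIT, frames=[6,4,-,-]
Step 3: ref 6 → HIT, frames=[6,4,-,-]
Step 4: ref 6 → HIT, frames=[6,4,-,-]
Step 5: ref 3 → FAULT, frames=[6,4,3,-]
Step 6: ref 5 → FAULT, frames=[6,4,3,5]
Step 7: ref 7 → FAULT (evict 4), frames=[6,7,3,5]
Step 8: ref 3 → HIT, frames=[6,7,3,5]
Step 9: ref 4 → FAULT (evict 6), frames=[4,7,3,5]
Step 10: ref 6 → FAULT (evict 5), frames=[4,7,3,6]
Step 11: ref 1 → FAULT (evict 7), frames=[4,1,3,6]
Step 12: ref 4 → HIT, frames=[4,1,3,6]
Step 13: ref 2 → FAULT (evict 3), frames=[4,1,2,6]
Step 14: ref 7 → FAULT (evict 6), frames=[4,1,2,7]
Step 15: ref 7 → HIT, frames=[4,1,2,7]
Total faults: 10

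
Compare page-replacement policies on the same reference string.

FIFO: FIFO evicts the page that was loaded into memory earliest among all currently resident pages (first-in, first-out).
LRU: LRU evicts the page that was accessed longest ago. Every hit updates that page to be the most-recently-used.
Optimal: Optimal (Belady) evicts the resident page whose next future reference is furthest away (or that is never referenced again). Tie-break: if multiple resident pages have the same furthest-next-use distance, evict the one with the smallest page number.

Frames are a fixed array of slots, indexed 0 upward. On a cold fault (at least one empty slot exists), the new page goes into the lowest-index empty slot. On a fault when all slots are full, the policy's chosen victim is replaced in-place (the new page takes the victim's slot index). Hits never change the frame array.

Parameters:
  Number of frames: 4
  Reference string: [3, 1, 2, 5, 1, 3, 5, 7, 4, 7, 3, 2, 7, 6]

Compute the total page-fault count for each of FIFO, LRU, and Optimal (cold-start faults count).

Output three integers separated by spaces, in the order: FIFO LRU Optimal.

Answer: 9 8 7

Derivation:
--- FIFO ---
  step 0: ref 3 -> FAULT, frames=[3,-,-,-] (faults so far: 1)
  step 1: ref 1 -> FAULT, frames=[3,1,-,-] (faults so far: 2)
  step 2: ref 2 -> FAULT, frames=[3,1,2,-] (faults so far: 3)
  step 3: ref 5 -> FAULT, frames=[3,1,2,5] (faults so far: 4)
  step 4: ref 1 -> HIT, frames=[3,1,2,5] (faults so far: 4)
  step 5: ref 3 -> HIT, frames=[3,1,2,5] (faults so far: 4)
  step 6: ref 5 -> HIT, frames=[3,1,2,5] (faults so far: 4)
  step 7: ref 7 -> FAULT, evict 3, frames=[7,1,2,5] (faults so far: 5)
  step 8: ref 4 -> FAULT, evict 1, frames=[7,4,2,5] (faults so far: 6)
  step 9: ref 7 -> HIT, frames=[7,4,2,5] (faults so far: 6)
  step 10: ref 3 -> FAULT, evict 2, frames=[7,4,3,5] (faults so far: 7)
  step 11: ref 2 -> FAULT, evict 5, frames=[7,4,3,2] (faults so far: 8)
  step 12: ref 7 -> HIT, frames=[7,4,3,2] (faults so far: 8)
  step 13: ref 6 -> FAULT, evict 7, frames=[6,4,3,2] (faults so far: 9)
  FIFO total faults: 9
--- LRU ---
  step 0: ref 3 -> FAULT, frames=[3,-,-,-] (faults so far: 1)
  step 1: ref 1 -> FAULT, frames=[3,1,-,-] (faults so far: 2)
  step 2: ref 2 -> FAULT, frames=[3,1,2,-] (faults so far: 3)
  step 3: ref 5 -> FAULT, frames=[3,1,2,5] (faults so far: 4)
  step 4: ref 1 -> HIT, frames=[3,1,2,5] (faults so far: 4)
  step 5: ref 3 -> HIT, frames=[3,1,2,5] (faults so far: 4)
  step 6: ref 5 -> HIT, frames=[3,1,2,5] (faults so far: 4)
  step 7: ref 7 -> FAULT, evict 2, frames=[3,1,7,5] (faults so far: 5)
  step 8: ref 4 -> FAULT, evict 1, frames=[3,4,7,5] (faults so far: 6)
  step 9: ref 7 -> HIT, frames=[3,4,7,5] (faults so far: 6)
  step 10: ref 3 -> HIT, frames=[3,4,7,5] (faults so far: 6)
  step 11: ref 2 -> FAULT, evict 5, frames=[3,4,7,2] (faults so far: 7)
  step 12: ref 7 -> HIT, frames=[3,4,7,2] (faults so far: 7)
  step 13: ref 6 -> FAULT, evict 4, frames=[3,6,7,2] (faults so far: 8)
  LRU total faults: 8
--- Optimal ---
  step 0: ref 3 -> FAULT, frames=[3,-,-,-] (faults so far: 1)
  step 1: ref 1 -> FAULT, frames=[3,1,-,-] (faults so far: 2)
  step 2: ref 2 -> FAULT, frames=[3,1,2,-] (faults so far: 3)
  step 3: ref 5 -> FAULT, frames=[3,1,2,5] (faults so far: 4)
  step 4: ref 1 -> HIT, frames=[3,1,2,5] (faults so far: 4)
  step 5: ref 3 -> HIT, frames=[3,1,2,5] (faults so far: 4)
  step 6: ref 5 -> HIT, frames=[3,1,2,5] (faults so far: 4)
  step 7: ref 7 -> FAULT, evict 1, frames=[3,7,2,5] (faults so far: 5)
  step 8: ref 4 -> FAULT, evict 5, frames=[3,7,2,4] (faults so far: 6)
  step 9: ref 7 -> HIT, frames=[3,7,2,4] (faults so far: 6)
  step 10: ref 3 -> HIT, frames=[3,7,2,4] (faults so far: 6)
  step 11: ref 2 -> HIT, frames=[3,7,2,4] (faults so far: 6)
  step 12: ref 7 -> HIT, frames=[3,7,2,4] (faults so far: 6)
  step 13: ref 6 -> FAULT, evict 2, frames=[3,7,6,4] (faults so far: 7)
  Optimal total faults: 7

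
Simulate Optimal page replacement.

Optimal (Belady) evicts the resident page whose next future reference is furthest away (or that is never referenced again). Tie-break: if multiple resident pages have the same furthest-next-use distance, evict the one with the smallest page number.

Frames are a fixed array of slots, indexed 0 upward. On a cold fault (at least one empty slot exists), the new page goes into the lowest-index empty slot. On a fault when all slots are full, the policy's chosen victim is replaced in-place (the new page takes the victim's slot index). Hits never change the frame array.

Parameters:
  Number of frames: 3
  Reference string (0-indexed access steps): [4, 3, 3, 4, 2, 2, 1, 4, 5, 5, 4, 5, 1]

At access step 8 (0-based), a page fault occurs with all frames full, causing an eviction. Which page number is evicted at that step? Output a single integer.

Answer: 3

Derivation:
Step 0: ref 4 -> FAULT, frames=[4,-,-]
Step 1: ref 3 -> FAULT, frames=[4,3,-]
Step 2: ref 3 -> HIT, frames=[4,3,-]
Step 3: ref 4 -> HIT, frames=[4,3,-]
Step 4: ref 2 -> FAULT, frames=[4,3,2]
Step 5: ref 2 -> HIT, frames=[4,3,2]
Step 6: ref 1 -> FAULT, evict 2, frames=[4,3,1]
Step 7: ref 4 -> HIT, frames=[4,3,1]
Step 8: ref 5 -> FAULT, evict 3, frames=[4,5,1]
At step 8: evicted page 3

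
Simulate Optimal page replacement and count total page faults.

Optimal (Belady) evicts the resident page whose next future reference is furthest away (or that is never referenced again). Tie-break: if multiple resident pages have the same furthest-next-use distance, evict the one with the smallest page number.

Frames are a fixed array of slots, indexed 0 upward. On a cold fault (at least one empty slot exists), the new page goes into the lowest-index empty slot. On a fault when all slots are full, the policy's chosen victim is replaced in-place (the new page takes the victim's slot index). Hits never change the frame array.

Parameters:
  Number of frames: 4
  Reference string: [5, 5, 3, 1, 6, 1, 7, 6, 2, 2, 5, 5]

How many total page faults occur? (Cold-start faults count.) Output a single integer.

Answer: 6

Derivation:
Step 0: ref 5 → FAULT, frames=[5,-,-,-]
Step 1: ref 5 → HIT, frames=[5,-,-,-]
Step 2: ref 3 → FAULT, frames=[5,3,-,-]
Step 3: ref 1 → FAULT, frames=[5,3,1,-]
Step 4: ref 6 → FAULT, frames=[5,3,1,6]
Step 5: ref 1 → HIT, frames=[5,3,1,6]
Step 6: ref 7 → FAULT (evict 1), frames=[5,3,7,6]
Step 7: ref 6 → HIT, frames=[5,3,7,6]
Step 8: ref 2 → FAULT (evict 3), frames=[5,2,7,6]
Step 9: ref 2 → HIT, frames=[5,2,7,6]
Step 10: ref 5 → HIT, frames=[5,2,7,6]
Step 11: ref 5 → HIT, frames=[5,2,7,6]
Total faults: 6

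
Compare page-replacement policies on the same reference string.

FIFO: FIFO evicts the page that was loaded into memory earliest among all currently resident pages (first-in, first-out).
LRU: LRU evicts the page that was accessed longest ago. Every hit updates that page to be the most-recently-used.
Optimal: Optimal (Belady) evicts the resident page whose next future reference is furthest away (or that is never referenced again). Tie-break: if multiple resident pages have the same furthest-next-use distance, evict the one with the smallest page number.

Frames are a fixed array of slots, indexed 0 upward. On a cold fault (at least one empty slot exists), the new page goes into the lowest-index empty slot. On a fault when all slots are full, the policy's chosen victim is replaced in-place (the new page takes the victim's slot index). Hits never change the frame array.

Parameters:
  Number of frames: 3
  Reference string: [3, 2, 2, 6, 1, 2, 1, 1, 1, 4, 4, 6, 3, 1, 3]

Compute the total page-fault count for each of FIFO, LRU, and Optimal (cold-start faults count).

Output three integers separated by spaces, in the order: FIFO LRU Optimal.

Answer: 6 8 6

Derivation:
--- FIFO ---
  step 0: ref 3 -> FAULT, frames=[3,-,-] (faults so far: 1)
  step 1: ref 2 -> FAULT, frames=[3,2,-] (faults so far: 2)
  step 2: ref 2 -> HIT, frames=[3,2,-] (faults so far: 2)
  step 3: ref 6 -> FAULT, frames=[3,2,6] (faults so far: 3)
  step 4: ref 1 -> FAULT, evict 3, frames=[1,2,6] (faults so far: 4)
  step 5: ref 2 -> HIT, frames=[1,2,6] (faults so far: 4)
  step 6: ref 1 -> HIT, frames=[1,2,6] (faults so far: 4)
  step 7: ref 1 -> HIT, frames=[1,2,6] (faults so far: 4)
  step 8: ref 1 -> HIT, frames=[1,2,6] (faults so far: 4)
  step 9: ref 4 -> FAULT, evict 2, frames=[1,4,6] (faults so far: 5)
  step 10: ref 4 -> HIT, frames=[1,4,6] (faults so far: 5)
  step 11: ref 6 -> HIT, frames=[1,4,6] (faults so far: 5)
  step 12: ref 3 -> FAULT, evict 6, frames=[1,4,3] (faults so far: 6)
  step 13: ref 1 -> HIT, frames=[1,4,3] (faults so far: 6)
  step 14: ref 3 -> HIT, frames=[1,4,3] (faults so far: 6)
  FIFO total faults: 6
--- LRU ---
  step 0: ref 3 -> FAULT, frames=[3,-,-] (faults so far: 1)
  step 1: ref 2 -> FAULT, frames=[3,2,-] (faults so far: 2)
  step 2: ref 2 -> HIT, frames=[3,2,-] (faults so far: 2)
  step 3: ref 6 -> FAULT, frames=[3,2,6] (faults so far: 3)
  step 4: ref 1 -> FAULT, evict 3, frames=[1,2,6] (faults so far: 4)
  step 5: ref 2 -> HIT, frames=[1,2,6] (faults so far: 4)
  step 6: ref 1 -> HIT, frames=[1,2,6] (faults so far: 4)
  step 7: ref 1 -> HIT, frames=[1,2,6] (faults so far: 4)
  step 8: ref 1 -> HIT, frames=[1,2,6] (faults so far: 4)
  step 9: ref 4 -> FAULT, evict 6, frames=[1,2,4] (faults so far: 5)
  step 10: ref 4 -> HIT, frames=[1,2,4] (faults so far: 5)
  step 11: ref 6 -> FAULT, evict 2, frames=[1,6,4] (faults so far: 6)
  step 12: ref 3 -> FAULT, evict 1, frames=[3,6,4] (faults so far: 7)
  step 13: ref 1 -> FAULT, evict 4, frames=[3,6,1] (faults so far: 8)
  step 14: ref 3 -> HIT, frames=[3,6,1] (faults so far: 8)
  LRU total faults: 8
--- Optimal ---
  step 0: ref 3 -> FAULT, frames=[3,-,-] (faults so far: 1)
  step 1: ref 2 -> FAULT, frames=[3,2,-] (faults so far: 2)
  step 2: ref 2 -> HIT, frames=[3,2,-] (faults so far: 2)
  step 3: ref 6 -> FAULT, frames=[3,2,6] (faults so far: 3)
  step 4: ref 1 -> FAULT, evict 3, frames=[1,2,6] (faults so far: 4)
  step 5: ref 2 -> HIT, frames=[1,2,6] (faults so far: 4)
  step 6: ref 1 -> HIT, frames=[1,2,6] (faults so far: 4)
  step 7: ref 1 -> HIT, frames=[1,2,6] (faults so far: 4)
  step 8: ref 1 -> HIT, frames=[1,2,6] (faults so far: 4)
  step 9: ref 4 -> FAULT, evict 2, frames=[1,4,6] (faults so far: 5)
  step 10: ref 4 -> HIT, frames=[1,4,6] (faults so far: 5)
  step 11: ref 6 -> HIT, frames=[1,4,6] (faults so far: 5)
  step 12: ref 3 -> FAULT, evict 4, frames=[1,3,6] (faults so far: 6)
  step 13: ref 1 -> HIT, frames=[1,3,6] (faults so far: 6)
  step 14: ref 3 -> HIT, frames=[1,3,6] (faults so far: 6)
  Optimal total faults: 6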